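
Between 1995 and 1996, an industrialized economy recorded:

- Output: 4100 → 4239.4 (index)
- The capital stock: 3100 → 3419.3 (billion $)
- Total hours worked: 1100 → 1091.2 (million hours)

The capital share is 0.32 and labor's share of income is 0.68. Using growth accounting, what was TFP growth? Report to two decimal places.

Output growth = (4239.4 − 4100) / 4100 = 3.4%.
The capital stock growth = (3419.3 − 3100) / 3100 = 10.3%.
Total hours worked growth = (1091.2 − 1100) / 1100 = -0.8%.
Labor's share = 1 − 0.32 = 0.68.
The capital stock: 0.32 × 10.3 = 3.296 pp.
Total hours worked: 0.68 × (-0.8) = -0.544 pp.
TFP growth = 3.4 − 2.752 = 0.648%.

0.65%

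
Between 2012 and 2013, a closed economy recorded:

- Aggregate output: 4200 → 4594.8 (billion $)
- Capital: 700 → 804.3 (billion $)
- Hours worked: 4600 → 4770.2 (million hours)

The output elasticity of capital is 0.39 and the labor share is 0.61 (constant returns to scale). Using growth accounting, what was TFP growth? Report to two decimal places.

Aggregate output growth = (4594.8 − 4200) / 4200 = 9.4%.
Capital growth = (804.3 − 700) / 700 = 14.9%.
Hours worked growth = (4770.2 − 4600) / 4600 = 3.7%.
Labor's share = 1 − 0.39 = 0.61.
Capital: 0.39 × 14.9 = 5.811 pp.
Hours worked: 0.61 × 3.7 = 2.257 pp.
TFP growth = 9.4 − 8.068 = 1.332%.

1.33%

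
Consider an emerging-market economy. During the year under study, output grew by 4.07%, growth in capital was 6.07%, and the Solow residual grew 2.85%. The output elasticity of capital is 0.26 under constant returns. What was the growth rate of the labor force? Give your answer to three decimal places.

-0.484%

Labor's share = 1 − 0.26 = 0.74.
gY = gA + 0.26×6.07 + 0.74×g.
0.74×g = 4.07 − 2.85 − 1.5782 = -0.3582.
g = -0.3582 / 0.74 = -0.48405%.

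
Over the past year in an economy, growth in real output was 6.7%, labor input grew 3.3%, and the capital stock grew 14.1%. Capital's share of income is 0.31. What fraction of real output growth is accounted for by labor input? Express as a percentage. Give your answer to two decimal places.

33.99%

Labor's share = 1 − 0.31 = 0.69.
Labor input contributed 0.69 × 3.3 = 2.277 pp.
Share of growth = 2.277 / 6.7 × 100 = 33.9851%.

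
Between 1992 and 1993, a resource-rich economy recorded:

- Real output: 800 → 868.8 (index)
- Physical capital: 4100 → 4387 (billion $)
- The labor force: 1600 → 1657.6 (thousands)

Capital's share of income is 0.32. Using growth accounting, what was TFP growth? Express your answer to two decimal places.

TFP growth was 3.91%.

Real output growth = (868.8 − 800) / 800 = 8.6%.
Physical capital growth = (4387 − 4100) / 4100 = 7%.
The labor force growth = (1657.6 − 1600) / 1600 = 3.6%.
Labor's share = 1 − 0.32 = 0.68.
Physical capital: 0.32 × 7 = 2.24 pp.
The labor force: 0.68 × 3.6 = 2.448 pp.
TFP growth = 8.6 − 4.688 = 3.912%.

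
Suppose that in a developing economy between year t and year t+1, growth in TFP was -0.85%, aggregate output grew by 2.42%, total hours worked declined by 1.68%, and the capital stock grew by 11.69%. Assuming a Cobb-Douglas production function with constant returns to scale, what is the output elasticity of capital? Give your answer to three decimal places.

gY = gA + α·gK + (1−α)·gL, so gY − gA − gL = α(gK − gL).
2.42 + 0.85 + 1.68 = α × (11.69 − (-1.68)).
4.95 = 13.37 α, so α = 0.37023.

0.370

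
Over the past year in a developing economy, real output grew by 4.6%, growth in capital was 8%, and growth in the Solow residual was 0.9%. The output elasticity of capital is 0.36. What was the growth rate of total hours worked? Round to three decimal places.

Labor's share = 1 − 0.36 = 0.64.
gY = gA + 0.36×8 + 0.64×g.
0.64×g = 4.6 − 0.9 − 2.88 = 0.82.
g = 0.82 / 0.64 = 1.28125%.

1.281%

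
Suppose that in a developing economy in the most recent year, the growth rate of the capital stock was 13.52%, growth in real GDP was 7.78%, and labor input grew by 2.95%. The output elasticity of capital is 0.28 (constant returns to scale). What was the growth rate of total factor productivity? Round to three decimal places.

1.870%

Labor's share = 1 − 0.28 = 0.72.
The capital stock: 0.28 × 13.52 = 3.7856 pp.
Labor input: 0.72 × 2.95 = 2.124 pp.
TFP growth = 7.78 − 5.9096 = 1.8704%.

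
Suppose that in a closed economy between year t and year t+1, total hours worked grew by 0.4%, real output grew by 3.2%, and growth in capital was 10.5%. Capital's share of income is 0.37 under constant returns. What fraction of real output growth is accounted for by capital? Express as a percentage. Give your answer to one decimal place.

Capital contributed 0.37 × 10.5 = 3.885 pp.
Share of growth = 3.885 / 3.2 × 100 = 121.406%.

121.4%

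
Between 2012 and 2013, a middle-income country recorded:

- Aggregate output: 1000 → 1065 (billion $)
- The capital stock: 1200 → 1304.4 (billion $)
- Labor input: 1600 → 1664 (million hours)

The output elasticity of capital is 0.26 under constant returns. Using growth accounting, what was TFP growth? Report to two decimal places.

Aggregate output growth = (1065 − 1000) / 1000 = 6.5%.
The capital stock growth = (1304.4 − 1200) / 1200 = 8.7%.
Labor input growth = (1664 − 1600) / 1600 = 4%.
Labor's share = 1 − 0.26 = 0.74.
The capital stock: 0.26 × 8.7 = 2.262 pp.
Labor input: 0.74 × 4 = 2.96 pp.
TFP growth = 6.5 − 5.222 = 1.278%.

1.28%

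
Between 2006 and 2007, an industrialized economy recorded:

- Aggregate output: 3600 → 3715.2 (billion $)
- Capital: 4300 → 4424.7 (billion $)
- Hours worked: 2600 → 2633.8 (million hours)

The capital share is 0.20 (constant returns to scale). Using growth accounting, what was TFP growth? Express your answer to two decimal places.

Aggregate output growth = (3715.2 − 3600) / 3600 = 3.2%.
Capital growth = (4424.7 − 4300) / 4300 = 2.9%.
Hours worked growth = (2633.8 − 2600) / 2600 = 1.3%.
Labor's share = 1 − 0.2 = 0.8.
Capital: 0.2 × 2.9 = 0.58 pp.
Hours worked: 0.8 × 1.3 = 1.04 pp.
TFP growth = 3.2 − 1.62 = 1.58%.

TFP growth was 1.58%.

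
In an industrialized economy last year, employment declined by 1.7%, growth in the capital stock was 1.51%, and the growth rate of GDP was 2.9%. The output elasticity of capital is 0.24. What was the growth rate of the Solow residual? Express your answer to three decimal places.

The Solow residual growth was 3.830%.

Labor's share = 1 − 0.24 = 0.76.
The capital stock: 0.24 × 1.51 = 0.3624 pp.
Employment: 0.76 × (-1.7) = -1.292 pp.
TFP growth = 2.9 + 0.9296 = 3.8296%.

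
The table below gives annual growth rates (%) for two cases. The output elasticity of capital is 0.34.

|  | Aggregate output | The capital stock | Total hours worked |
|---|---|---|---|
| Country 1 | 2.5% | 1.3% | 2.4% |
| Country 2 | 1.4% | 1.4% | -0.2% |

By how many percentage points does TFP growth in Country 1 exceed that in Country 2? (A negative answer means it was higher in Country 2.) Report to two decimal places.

-0.58 percentage points

Labor's share = 1 − 0.34 = 0.66.
Country 1: TFP = 2.5 − 0.442 − 1.584 = 0.474%.
Country 2: TFP = 1.4 − 0.476 + 0.132 = 1.056%.
Difference = 0.474 − (1.056) = -0.582 pp.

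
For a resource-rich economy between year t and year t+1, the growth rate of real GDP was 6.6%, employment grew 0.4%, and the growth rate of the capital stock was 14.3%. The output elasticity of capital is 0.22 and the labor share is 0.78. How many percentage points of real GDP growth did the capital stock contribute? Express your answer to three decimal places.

Contribution = share × growth = 0.22 × 14.3 = 3.146 pp.

3.146 pp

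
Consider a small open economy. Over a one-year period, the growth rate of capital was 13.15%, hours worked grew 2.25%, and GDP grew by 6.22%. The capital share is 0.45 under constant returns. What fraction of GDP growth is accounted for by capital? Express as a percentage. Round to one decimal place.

Capital accounted for 95.1% of growth.

Capital contributed 0.45 × 13.15 = 5.9175 pp.
Share of growth = 5.9175 / 6.22 × 100 = 95.137%.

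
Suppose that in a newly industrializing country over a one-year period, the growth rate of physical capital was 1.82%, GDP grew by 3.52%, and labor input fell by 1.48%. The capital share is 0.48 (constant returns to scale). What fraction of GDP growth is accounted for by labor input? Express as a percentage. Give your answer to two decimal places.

Labor's share = 1 − 0.48 = 0.52.
Labor input contributed 0.52 × (-1.48) = -0.7696 pp.
Share of growth = -0.7696 / 3.52 × 100 = -21.8636%.

-21.86%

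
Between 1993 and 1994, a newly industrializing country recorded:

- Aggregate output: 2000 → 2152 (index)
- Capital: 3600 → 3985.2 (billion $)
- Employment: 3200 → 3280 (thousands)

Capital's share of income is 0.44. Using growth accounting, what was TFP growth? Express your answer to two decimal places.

TFP growth was 1.49%.

Aggregate output growth = (2152 − 2000) / 2000 = 7.6%.
Capital growth = (3985.2 − 3600) / 3600 = 10.7%.
Employment growth = (3280 − 3200) / 3200 = 2.5%.
Labor's share = 1 − 0.44 = 0.56.
Capital: 0.44 × 10.7 = 4.708 pp.
Employment: 0.56 × 2.5 = 1.4 pp.
TFP growth = 7.6 − 6.108 = 1.492%.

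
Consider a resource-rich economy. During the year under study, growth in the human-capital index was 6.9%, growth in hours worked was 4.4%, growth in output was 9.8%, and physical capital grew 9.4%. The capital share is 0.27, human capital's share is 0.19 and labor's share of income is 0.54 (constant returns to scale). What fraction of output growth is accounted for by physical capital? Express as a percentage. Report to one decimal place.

25.9%

Physical capital contributed 0.27 × 9.4 = 2.538 pp.
Share of growth = 2.538 / 9.8 × 100 = 25.898%.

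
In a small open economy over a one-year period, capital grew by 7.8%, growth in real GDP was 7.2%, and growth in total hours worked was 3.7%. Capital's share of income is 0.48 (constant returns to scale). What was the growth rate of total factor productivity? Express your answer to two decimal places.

1.53%

Labor's share = 1 − 0.48 = 0.52.
Capital: 0.48 × 7.8 = 3.744 pp.
Total hours worked: 0.52 × 3.7 = 1.924 pp.
TFP growth = 7.2 − 5.668 = 1.532%.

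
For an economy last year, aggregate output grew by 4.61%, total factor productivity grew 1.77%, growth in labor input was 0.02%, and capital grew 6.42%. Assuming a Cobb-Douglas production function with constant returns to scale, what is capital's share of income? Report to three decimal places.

Capital's share of income is 0.441.

gY = gA + α·gK + (1−α)·gL, so gY − gA − gL = α(gK − gL).
4.61 − 1.77 − 0.02 = α × (6.42 − 0.02).
2.82 = 6.4 α, so α = 0.44063.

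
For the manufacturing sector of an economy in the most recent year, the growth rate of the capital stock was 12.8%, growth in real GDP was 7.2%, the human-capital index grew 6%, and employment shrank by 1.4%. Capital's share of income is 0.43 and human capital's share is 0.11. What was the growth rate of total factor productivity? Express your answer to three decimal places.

Labor's share = 1 − 0.43 − 0.11 = 0.46.
The capital stock: 0.43 × 12.8 = 5.504 pp.
The human-capital index: 0.11 × 6 = 0.66 pp.
Employment: 0.46 × (-1.4) = -0.644 pp.
TFP growth = 7.2 − 5.52 = 1.68%.

1.680%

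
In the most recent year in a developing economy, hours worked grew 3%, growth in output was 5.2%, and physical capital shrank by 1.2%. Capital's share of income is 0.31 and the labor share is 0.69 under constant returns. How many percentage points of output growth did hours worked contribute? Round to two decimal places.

2.07 pp

Labor's share = 1 − 0.31 = 0.69.
Contribution = share × growth = 0.69 × 3 = 2.07 pp.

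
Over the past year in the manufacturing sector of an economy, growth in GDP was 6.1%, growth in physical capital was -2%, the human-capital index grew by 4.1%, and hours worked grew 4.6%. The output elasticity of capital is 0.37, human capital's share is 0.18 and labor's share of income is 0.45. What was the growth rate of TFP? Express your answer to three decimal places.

Labor's share = 1 − 0.37 − 0.18 = 0.45.
Physical capital: 0.37 × (-2) = -0.74 pp.
The human-capital index: 0.18 × 4.1 = 0.738 pp.
Hours worked: 0.45 × 4.6 = 2.07 pp.
TFP growth = 6.1 − 2.068 = 4.032%.

TFP growth was 4.032%.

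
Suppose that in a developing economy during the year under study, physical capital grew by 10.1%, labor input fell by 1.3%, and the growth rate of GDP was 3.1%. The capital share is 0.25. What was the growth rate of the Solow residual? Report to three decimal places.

The Solow residual growth was 1.550%.

Labor's share = 1 − 0.25 = 0.75.
Physical capital: 0.25 × 10.1 = 2.525 pp.
Labor input: 0.75 × (-1.3) = -0.975 pp.
TFP growth = 3.1 − 1.55 = 1.55%.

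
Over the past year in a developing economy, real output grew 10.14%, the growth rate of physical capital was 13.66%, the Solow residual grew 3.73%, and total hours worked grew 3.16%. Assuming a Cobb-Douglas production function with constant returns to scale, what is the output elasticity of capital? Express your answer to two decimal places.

0.31

gY = gA + α·gK + (1−α)·gL, so gY − gA − gL = α(gK − gL).
10.14 − 3.73 − 3.16 = α × (13.66 − 3.16).
3.25 = 10.5 α, so α = 0.3095.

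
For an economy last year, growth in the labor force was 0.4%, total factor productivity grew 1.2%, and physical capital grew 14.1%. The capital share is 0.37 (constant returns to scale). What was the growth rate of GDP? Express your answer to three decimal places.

Labor's share = 1 − 0.37 = 0.63.
Physical capital: 0.37 × 14.1 = 5.217 pp.
The labor force: 0.63 × 0.4 = 0.252 pp.
Output growth = 1.2 + 5.469 = 6.669%.

GDP grew 6.669%.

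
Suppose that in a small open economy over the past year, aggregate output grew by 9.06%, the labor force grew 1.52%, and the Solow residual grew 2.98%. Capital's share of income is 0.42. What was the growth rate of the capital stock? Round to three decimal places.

12.377%

Labor's share = 1 − 0.42 = 0.58.
gY = gA + 0.58×1.52 + 0.42×g.
0.42×g = 9.06 − 2.98 − 0.8816 = 5.1984.
g = 5.1984 / 0.42 = 12.37714%.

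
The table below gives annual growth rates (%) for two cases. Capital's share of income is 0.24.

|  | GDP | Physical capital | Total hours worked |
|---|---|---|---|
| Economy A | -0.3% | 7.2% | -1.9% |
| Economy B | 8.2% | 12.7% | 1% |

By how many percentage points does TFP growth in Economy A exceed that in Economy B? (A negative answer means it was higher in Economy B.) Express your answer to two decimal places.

Labor's share = 1 − 0.24 = 0.76.
Economy A: TFP = -0.3 − 1.728 + 1.444 = -0.584%.
Economy B: TFP = 8.2 − 3.048 − 0.76 = 4.392%.
Difference = -0.584 − (4.392) = -4.976 pp.

-4.98 percentage points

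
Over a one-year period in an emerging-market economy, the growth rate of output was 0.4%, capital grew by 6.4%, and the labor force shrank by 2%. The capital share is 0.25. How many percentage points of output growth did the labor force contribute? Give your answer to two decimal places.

Labor's share = 1 − 0.25 = 0.75.
Contribution = share × growth = 0.75 × (-2) = -1.5 pp.

-1.50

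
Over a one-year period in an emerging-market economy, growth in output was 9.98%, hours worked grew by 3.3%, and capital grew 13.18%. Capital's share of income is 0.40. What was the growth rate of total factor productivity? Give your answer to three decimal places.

Labor's share = 1 − 0.4 = 0.6.
Capital: 0.4 × 13.18 = 5.272 pp.
Hours worked: 0.6 × 3.3 = 1.98 pp.
TFP growth = 9.98 − 7.252 = 2.728%.

2.728%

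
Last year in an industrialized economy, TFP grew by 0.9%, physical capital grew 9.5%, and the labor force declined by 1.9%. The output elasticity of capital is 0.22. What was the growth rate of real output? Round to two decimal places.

1.51%

Labor's share = 1 − 0.22 = 0.78.
Physical capital: 0.22 × 9.5 = 2.09 pp.
The labor force: 0.78 × (-1.9) = -1.482 pp.
Output growth = 0.9 + 0.608 = 1.508%.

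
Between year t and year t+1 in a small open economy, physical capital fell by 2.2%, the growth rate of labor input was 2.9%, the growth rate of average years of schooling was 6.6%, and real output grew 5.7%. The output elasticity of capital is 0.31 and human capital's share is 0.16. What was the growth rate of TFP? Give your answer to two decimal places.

Labor's share = 1 − 0.31 − 0.16 = 0.53.
Physical capital: 0.31 × (-2.2) = -0.682 pp.
Average years of schooling: 0.16 × 6.6 = 1.056 pp.
Labor input: 0.53 × 2.9 = 1.537 pp.
TFP growth = 5.7 − 1.911 = 3.789%.

3.79%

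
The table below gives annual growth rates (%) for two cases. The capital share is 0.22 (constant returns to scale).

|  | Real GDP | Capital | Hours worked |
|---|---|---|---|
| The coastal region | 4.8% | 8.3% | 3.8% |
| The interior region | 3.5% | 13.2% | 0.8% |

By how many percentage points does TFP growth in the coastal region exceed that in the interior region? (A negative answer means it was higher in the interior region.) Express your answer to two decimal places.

0.04 percentage points

Labor's share = 1 − 0.22 = 0.78.
The coastal region: TFP = 4.8 − 1.826 − 2.964 = 0.01%.
The interior region: TFP = 3.5 − 2.904 − 0.624 = -0.028%.
Difference = 0.01 − (-0.028) = 0.038 pp.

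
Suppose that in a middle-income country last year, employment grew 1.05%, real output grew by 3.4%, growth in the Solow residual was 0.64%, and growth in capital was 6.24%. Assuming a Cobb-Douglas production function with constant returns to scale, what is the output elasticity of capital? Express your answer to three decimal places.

The output elasticity of capital is 0.329.

gY = gA + α·gK + (1−α)·gL, so gY − gA − gL = α(gK − gL).
3.4 − 0.64 − 1.05 = α × (6.24 − 1.05).
1.71 = 5.19 α, so α = 0.32948.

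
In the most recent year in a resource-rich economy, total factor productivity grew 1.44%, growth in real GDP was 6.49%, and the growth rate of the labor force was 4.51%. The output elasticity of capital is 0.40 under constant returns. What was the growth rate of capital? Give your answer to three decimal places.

Capital growth was 5.860%.

Labor's share = 1 − 0.4 = 0.6.
gY = gA + 0.6×4.51 + 0.4×g.
0.4×g = 6.49 − 1.44 − 2.706 = 2.344.
g = 2.344 / 0.4 = 5.86%.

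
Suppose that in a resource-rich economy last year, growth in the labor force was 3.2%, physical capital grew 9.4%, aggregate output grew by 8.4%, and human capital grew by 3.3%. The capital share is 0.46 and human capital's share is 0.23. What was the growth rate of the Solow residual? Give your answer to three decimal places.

Labor's share = 1 − 0.46 − 0.23 = 0.31.
Physical capital: 0.46 × 9.4 = 4.324 pp.
Human capital: 0.23 × 3.3 = 0.759 pp.
The labor force: 0.31 × 3.2 = 0.992 pp.
TFP growth = 8.4 − 6.075 = 2.325%.

2.325%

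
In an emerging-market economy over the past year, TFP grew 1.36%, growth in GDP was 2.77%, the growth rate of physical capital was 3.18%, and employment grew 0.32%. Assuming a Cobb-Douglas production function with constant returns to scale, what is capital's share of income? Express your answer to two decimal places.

0.38

gY = gA + α·gK + (1−α)·gL, so gY − gA − gL = α(gK − gL).
2.77 − 1.36 − 0.32 = α × (3.18 − 0.32).
1.09 = 2.86 α, so α = 0.3811.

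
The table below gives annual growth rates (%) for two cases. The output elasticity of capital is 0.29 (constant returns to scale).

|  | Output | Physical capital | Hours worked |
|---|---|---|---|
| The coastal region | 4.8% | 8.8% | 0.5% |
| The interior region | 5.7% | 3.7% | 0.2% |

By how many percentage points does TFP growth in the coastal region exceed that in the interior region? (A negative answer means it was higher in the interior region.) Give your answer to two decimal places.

Labor's share = 1 − 0.29 = 0.71.
The coastal region: TFP = 4.8 − 2.552 − 0.355 = 1.893%.
The interior region: TFP = 5.7 − 1.073 − 0.142 = 4.485%.
Difference = 1.893 − (4.485) = -2.592 pp.

-2.59 percentage points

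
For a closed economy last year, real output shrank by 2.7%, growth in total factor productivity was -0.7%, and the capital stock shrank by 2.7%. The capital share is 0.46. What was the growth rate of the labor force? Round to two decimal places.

Labor's share = 1 − 0.46 = 0.54.
gY = gA + 0.46×(-2.7) + 0.54×g.
0.54×g = -2.7 + 0.7 + 1.242 = -0.758.
g = -0.758 / 0.54 = -1.4037%.

-1.40%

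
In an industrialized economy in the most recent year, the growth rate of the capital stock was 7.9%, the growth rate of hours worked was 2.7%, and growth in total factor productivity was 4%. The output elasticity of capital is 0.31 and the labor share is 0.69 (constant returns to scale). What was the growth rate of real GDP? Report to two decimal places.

8.31%

Labor's share = 1 − 0.31 = 0.69.
The capital stock: 0.31 × 7.9 = 2.449 pp.
Hours worked: 0.69 × 2.7 = 1.863 pp.
Output growth = 4 + 4.312 = 8.312%.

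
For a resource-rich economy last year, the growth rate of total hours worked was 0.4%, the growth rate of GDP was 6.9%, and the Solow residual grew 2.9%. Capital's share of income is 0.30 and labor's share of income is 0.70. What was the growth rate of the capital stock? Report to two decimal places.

The capital stock grew 12.40%.

Labor's share = 1 − 0.3 = 0.7.
gY = gA + 0.7×0.4 + 0.3×g.
0.3×g = 6.9 − 2.9 − 0.28 = 3.72.
g = 3.72 / 0.3 = 12.4%.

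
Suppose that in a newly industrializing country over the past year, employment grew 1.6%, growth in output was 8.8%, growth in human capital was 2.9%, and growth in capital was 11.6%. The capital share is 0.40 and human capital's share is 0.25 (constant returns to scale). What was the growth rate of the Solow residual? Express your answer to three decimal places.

2.875%

Labor's share = 1 − 0.4 − 0.25 = 0.35.
Capital: 0.4 × 11.6 = 4.64 pp.
Human capital: 0.25 × 2.9 = 0.725 pp.
Employment: 0.35 × 1.6 = 0.56 pp.
TFP growth = 8.8 − 5.925 = 2.875%.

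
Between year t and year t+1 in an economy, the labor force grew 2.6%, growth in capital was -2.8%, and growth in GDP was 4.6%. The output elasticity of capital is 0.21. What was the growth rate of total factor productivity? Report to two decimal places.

Labor's share = 1 − 0.21 = 0.79.
Capital: 0.21 × (-2.8) = -0.588 pp.
The labor force: 0.79 × 2.6 = 2.054 pp.
TFP growth = 4.6 − 1.466 = 3.134%.

3.13%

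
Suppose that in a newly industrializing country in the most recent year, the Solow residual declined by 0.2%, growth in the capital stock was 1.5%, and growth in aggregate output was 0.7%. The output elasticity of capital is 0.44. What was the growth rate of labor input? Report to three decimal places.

Labor input growth was 0.429%.

Labor's share = 1 − 0.44 = 0.56.
gY = gA + 0.44×1.5 + 0.56×g.
0.56×g = 0.7 + 0.2 − 0.66 = 0.24.
g = 0.24 / 0.56 = 0.42857%.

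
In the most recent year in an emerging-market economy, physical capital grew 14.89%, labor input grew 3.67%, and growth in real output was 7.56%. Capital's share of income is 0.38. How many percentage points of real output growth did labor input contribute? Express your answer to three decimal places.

2.275 pp

Labor's share = 1 − 0.38 = 0.62.
Contribution = share × growth = 0.62 × 3.67 = 2.2754 pp.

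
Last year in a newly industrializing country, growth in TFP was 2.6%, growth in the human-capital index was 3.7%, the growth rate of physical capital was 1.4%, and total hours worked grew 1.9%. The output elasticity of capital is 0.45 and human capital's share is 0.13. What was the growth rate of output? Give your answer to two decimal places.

Labor's share = 1 − 0.45 − 0.13 = 0.42.
Physical capital: 0.45 × 1.4 = 0.63 pp.
The human-capital index: 0.13 × 3.7 = 0.481 pp.
Total hours worked: 0.42 × 1.9 = 0.798 pp.
Output growth = 2.6 + 1.909 = 4.509%.

4.51%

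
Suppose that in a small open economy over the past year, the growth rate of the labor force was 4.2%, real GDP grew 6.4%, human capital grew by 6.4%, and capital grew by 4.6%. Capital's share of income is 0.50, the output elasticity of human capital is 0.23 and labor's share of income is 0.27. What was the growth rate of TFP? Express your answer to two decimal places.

Labor's share = 1 − 0.5 − 0.23 = 0.27.
Capital: 0.5 × 4.6 = 2.3 pp.
Human capital: 0.23 × 6.4 = 1.472 pp.
The labor force: 0.27 × 4.2 = 1.134 pp.
TFP growth = 6.4 − 4.906 = 1.494%.

1.49%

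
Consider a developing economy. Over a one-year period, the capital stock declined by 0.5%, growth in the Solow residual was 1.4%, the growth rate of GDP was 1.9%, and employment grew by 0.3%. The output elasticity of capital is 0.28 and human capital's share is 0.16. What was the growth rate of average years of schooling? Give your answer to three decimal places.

Average years of schooling growth was 2.950%.

Labor's share = 1 − 0.28 − 0.16 = 0.56.
gY = gA + 0.28×(-0.5) + 0.56×0.3 + 0.16×g.
0.16×g = 1.9 − 1.4 − 0.028 = 0.472.
g = 0.472 / 0.16 = 2.95%.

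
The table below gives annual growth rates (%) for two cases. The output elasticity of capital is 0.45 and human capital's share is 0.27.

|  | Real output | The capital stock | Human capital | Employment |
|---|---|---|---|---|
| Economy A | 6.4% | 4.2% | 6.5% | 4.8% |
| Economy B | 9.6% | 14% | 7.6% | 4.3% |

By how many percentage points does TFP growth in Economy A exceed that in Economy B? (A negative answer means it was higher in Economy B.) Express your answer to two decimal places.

Labor's share = 1 − 0.45 − 0.27 = 0.28.
Economy A: TFP = 6.4 − 1.89 − 1.755 − 1.344 = 1.411%.
Economy B: TFP = 9.6 − 6.3 − 2.052 − 1.204 = 0.044%.
Difference = 1.411 − (0.044) = 1.367 pp.

1.37 percentage points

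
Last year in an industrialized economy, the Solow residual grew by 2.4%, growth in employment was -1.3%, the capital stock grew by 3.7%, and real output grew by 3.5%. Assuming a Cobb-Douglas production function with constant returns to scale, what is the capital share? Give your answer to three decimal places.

gY = gA + α·gK + (1−α)·gL, so gY − gA − gL = α(gK − gL).
3.5 − 2.4 + 1.3 = α × (3.7 − (-1.3)).
2.4 = 5 α, so α = 0.48.

0.480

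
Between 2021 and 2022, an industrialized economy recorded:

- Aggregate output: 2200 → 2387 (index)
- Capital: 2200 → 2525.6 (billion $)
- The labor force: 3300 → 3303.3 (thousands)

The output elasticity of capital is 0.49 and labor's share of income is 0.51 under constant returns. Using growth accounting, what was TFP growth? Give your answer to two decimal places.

Aggregate output growth = (2387 − 2200) / 2200 = 8.5%.
Capital growth = (2525.6 − 2200) / 2200 = 14.8%.
The labor force growth = (3303.3 − 3300) / 3300 = 0.1%.
Labor's share = 1 − 0.49 = 0.51.
Capital: 0.49 × 14.8 = 7.252 pp.
The labor force: 0.51 × 0.1 = 0.051 pp.
TFP growth = 8.5 − 7.303 = 1.197%.

1.20%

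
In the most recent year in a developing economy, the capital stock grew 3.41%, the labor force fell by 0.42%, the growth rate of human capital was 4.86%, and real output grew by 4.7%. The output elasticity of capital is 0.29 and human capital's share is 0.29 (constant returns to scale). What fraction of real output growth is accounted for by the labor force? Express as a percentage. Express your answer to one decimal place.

Labor's share = 1 − 0.29 − 0.29 = 0.42.
The labor force contributed 0.42 × (-0.42) = -0.1764 pp.
Share of growth = -0.1764 / 4.7 × 100 = -3.753%.

-3.8%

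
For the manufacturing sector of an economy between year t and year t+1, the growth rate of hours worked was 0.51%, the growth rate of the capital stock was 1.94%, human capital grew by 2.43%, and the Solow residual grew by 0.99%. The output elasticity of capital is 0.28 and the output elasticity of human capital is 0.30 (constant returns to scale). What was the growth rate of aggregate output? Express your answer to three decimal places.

2.476%

Labor's share = 1 − 0.28 − 0.3 = 0.42.
The capital stock: 0.28 × 1.94 = 0.5432 pp.
Human capital: 0.3 × 2.43 = 0.729 pp.
Hours worked: 0.42 × 0.51 = 0.2142 pp.
Output growth = 0.99 + 1.4864 = 2.4764%.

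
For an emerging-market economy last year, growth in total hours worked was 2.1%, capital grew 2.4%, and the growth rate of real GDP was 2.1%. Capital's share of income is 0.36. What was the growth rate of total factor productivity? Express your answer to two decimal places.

Labor's share = 1 − 0.36 = 0.64.
Capital: 0.36 × 2.4 = 0.864 pp.
Total hours worked: 0.64 × 2.1 = 1.344 pp.
TFP growth = 2.1 − 2.208 = -0.108%.

-0.11%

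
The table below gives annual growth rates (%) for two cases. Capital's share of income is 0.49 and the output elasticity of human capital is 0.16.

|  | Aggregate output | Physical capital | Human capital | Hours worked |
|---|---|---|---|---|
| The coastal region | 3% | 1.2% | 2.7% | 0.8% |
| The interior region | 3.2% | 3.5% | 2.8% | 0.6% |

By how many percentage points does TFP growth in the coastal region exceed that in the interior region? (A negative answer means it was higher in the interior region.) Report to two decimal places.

Labor's share = 1 − 0.49 − 0.16 = 0.35.
The coastal region: TFP = 3 − 0.588 − 0.432 − 0.28 = 1.7%.
The interior region: TFP = 3.2 − 1.715 − 0.448 − 0.21 = 0.827%.
Difference = 1.7 − (0.827) = 0.873 pp.

0.87 percentage points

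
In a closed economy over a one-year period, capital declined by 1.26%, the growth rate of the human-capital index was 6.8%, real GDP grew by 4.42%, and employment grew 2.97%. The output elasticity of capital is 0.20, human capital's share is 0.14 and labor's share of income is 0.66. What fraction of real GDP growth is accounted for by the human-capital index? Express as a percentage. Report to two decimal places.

21.54%

The human-capital index contributed 0.14 × 6.8 = 0.952 pp.
Share of growth = 0.952 / 4.42 × 100 = 21.5385%.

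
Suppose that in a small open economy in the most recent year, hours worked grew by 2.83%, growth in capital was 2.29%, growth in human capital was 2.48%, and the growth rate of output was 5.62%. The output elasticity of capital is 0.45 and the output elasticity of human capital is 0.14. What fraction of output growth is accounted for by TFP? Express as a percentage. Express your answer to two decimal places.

TFP accounted for 54.84% of growth.

Labor's share = 1 − 0.45 − 0.14 = 0.41.
Capital: 0.45 × 2.29 = 1.0305 pp.
Human capital: 0.14 × 2.48 = 0.3472 pp.
Hours worked: 0.41 × 2.83 = 1.1603 pp.
TFP growth = 5.62 − 2.538 = 3.082%.
TFP share of growth = 3.082 / 5.62 × 100 = 54.8399%.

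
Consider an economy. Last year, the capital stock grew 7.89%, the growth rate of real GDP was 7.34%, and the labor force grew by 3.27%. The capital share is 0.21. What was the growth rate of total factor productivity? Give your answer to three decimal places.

Total factor productivity grew 3.100%.

Labor's share = 1 − 0.21 = 0.79.
The capital stock: 0.21 × 7.89 = 1.6569 pp.
The labor force: 0.79 × 3.27 = 2.5833 pp.
TFP growth = 7.34 − 4.2402 = 3.0998%.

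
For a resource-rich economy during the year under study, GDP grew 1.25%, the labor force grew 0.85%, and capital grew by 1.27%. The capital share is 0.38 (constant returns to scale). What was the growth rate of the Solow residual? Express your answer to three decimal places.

0.240%

Labor's share = 1 − 0.38 = 0.62.
Capital: 0.38 × 1.27 = 0.4826 pp.
The labor force: 0.62 × 0.85 = 0.527 pp.
TFP growth = 1.25 − 1.0096 = 0.2404%.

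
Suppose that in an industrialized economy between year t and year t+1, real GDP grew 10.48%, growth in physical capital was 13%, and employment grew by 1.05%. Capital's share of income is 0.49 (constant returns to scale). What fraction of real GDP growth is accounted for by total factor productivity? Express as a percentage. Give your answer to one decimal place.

Labor's share = 1 − 0.49 = 0.51.
Physical capital: 0.49 × 13 = 6.37 pp.
Employment: 0.51 × 1.05 = 0.5355 pp.
TFP growth = 10.48 − 6.9055 = 3.5745%.
TFP share of growth = 3.5745 / 10.48 × 100 = 34.108%.

34.1%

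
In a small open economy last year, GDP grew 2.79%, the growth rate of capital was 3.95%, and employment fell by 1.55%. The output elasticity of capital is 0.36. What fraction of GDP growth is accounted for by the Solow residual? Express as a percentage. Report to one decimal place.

Labor's share = 1 − 0.36 = 0.64.
Capital: 0.36 × 3.95 = 1.422 pp.
Employment: 0.64 × (-1.55) = -0.992 pp.
TFP growth = 2.79 − 0.43 = 2.36%.
TFP share of growth = 2.36 / 2.79 × 100 = 84.588%.

84.6%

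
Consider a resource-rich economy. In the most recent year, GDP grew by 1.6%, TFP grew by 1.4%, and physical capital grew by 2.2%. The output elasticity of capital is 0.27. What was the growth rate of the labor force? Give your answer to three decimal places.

Labor's share = 1 − 0.27 = 0.73.
gY = gA + 0.27×2.2 + 0.73×g.
0.73×g = 1.6 − 1.4 − 0.594 = -0.394.
g = -0.394 / 0.73 = -0.53973%.

-0.540%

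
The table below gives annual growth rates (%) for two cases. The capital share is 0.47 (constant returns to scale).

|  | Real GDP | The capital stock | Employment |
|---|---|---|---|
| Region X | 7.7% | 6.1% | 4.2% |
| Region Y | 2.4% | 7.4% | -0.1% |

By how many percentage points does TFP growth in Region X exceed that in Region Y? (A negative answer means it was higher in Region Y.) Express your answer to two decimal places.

Labor's share = 1 − 0.47 = 0.53.
Region X: TFP = 7.7 − 2.867 − 2.226 = 2.607%.
Region Y: TFP = 2.4 − 3.478 + 0.053 = -1.025%.
Difference = 2.607 − (-1.025) = 3.632 pp.

3.63 percentage points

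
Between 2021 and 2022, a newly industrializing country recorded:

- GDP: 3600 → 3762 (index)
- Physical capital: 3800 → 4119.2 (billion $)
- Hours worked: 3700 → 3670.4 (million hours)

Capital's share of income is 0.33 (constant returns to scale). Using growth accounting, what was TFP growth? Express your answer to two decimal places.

2.26%

GDP growth = (3762 − 3600) / 3600 = 4.5%.
Physical capital growth = (4119.2 − 3800) / 3800 = 8.4%.
Hours worked growth = (3670.4 − 3700) / 3700 = -0.8%.
Labor's share = 1 − 0.33 = 0.67.
Physical capital: 0.33 × 8.4 = 2.772 pp.
Hours worked: 0.67 × (-0.8) = -0.536 pp.
TFP growth = 4.5 − 2.236 = 2.264%.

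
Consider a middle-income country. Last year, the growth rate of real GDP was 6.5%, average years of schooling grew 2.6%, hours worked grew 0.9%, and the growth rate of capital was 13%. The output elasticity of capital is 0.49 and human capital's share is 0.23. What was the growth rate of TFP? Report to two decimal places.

-0.72%

Labor's share = 1 − 0.49 − 0.23 = 0.28.
Capital: 0.49 × 13 = 6.37 pp.
Average years of schooling: 0.23 × 2.6 = 0.598 pp.
Hours worked: 0.28 × 0.9 = 0.252 pp.
TFP growth = 6.5 − 7.22 = -0.72%.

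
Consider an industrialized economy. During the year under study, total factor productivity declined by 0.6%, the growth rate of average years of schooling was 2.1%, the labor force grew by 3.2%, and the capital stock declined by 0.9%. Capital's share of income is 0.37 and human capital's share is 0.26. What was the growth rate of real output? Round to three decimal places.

Labor's share = 1 − 0.37 − 0.26 = 0.37.
The capital stock: 0.37 × (-0.9) = -0.333 pp.
Average years of schooling: 0.26 × 2.1 = 0.546 pp.
The labor force: 0.37 × 3.2 = 1.184 pp.
Output growth = -0.6 + 1.397 = 0.797%.

0.797%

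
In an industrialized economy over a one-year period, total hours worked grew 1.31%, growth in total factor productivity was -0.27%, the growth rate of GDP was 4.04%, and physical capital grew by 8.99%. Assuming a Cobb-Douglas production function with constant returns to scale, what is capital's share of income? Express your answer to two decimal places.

gY = gA + α·gK + (1−α)·gL, so gY − gA − gL = α(gK − gL).
4.04 + 0.27 − 1.31 = α × (8.99 − 1.31).
3 = 7.68 α, so α = 0.3906.

0.39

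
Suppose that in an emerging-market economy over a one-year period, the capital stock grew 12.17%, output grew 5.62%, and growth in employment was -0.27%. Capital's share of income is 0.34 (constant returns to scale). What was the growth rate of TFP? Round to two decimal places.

Labor's share = 1 − 0.34 = 0.66.
The capital stock: 0.34 × 12.17 = 4.1378 pp.
Employment: 0.66 × (-0.27) = -0.1782 pp.
TFP growth = 5.62 − 3.9596 = 1.6604%.

TFP growth was 1.66%.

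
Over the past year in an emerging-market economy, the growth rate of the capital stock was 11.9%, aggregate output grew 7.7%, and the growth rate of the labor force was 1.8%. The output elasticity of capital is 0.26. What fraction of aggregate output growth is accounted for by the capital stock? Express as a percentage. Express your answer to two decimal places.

The capital stock contributed 0.26 × 11.9 = 3.094 pp.
Share of growth = 3.094 / 7.7 × 100 = 40.1818%.

The capital stock accounted for 40.18% of growth.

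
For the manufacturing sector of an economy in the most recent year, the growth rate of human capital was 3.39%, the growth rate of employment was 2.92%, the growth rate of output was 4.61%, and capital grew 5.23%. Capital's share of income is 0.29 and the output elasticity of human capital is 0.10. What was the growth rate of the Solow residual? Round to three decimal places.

Labor's share = 1 − 0.29 − 0.1 = 0.61.
Capital: 0.29 × 5.23 = 1.5167 pp.
Human capital: 0.1 × 3.39 = 0.339 pp.
Employment: 0.61 × 2.92 = 1.7812 pp.
TFP growth = 4.61 − 3.6369 = 0.9731%.

The Solow residual grew 0.973%.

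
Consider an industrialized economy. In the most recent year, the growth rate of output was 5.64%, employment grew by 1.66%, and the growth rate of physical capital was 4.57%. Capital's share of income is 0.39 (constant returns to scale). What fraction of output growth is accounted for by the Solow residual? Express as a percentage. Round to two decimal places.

Labor's share = 1 − 0.39 = 0.61.
Physical capital: 0.39 × 4.57 = 1.7823 pp.
Employment: 0.61 × 1.66 = 1.0126 pp.
TFP growth = 5.64 − 2.7949 = 2.8451%.
TFP share of growth = 2.8451 / 5.64 × 100 = 50.445%.

The Solow residual accounted for 50.45% of growth.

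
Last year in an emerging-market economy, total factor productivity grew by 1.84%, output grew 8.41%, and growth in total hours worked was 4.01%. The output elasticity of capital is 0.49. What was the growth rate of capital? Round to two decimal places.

Labor's share = 1 − 0.49 = 0.51.
gY = gA + 0.51×4.01 + 0.49×g.
0.49×g = 8.41 − 1.84 − 2.0451 = 4.5249.
g = 4.5249 / 0.49 = 9.2345%.

9.23%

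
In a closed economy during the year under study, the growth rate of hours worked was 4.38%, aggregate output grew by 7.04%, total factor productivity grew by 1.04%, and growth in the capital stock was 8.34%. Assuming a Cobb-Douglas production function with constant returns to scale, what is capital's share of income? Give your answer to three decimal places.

gY = gA + α·gK + (1−α)·gL, so gY − gA − gL = α(gK − gL).
7.04 − 1.04 − 4.38 = α × (8.34 − 4.38).
1.62 = 3.96 α, so α = 0.40909.

α = 0.409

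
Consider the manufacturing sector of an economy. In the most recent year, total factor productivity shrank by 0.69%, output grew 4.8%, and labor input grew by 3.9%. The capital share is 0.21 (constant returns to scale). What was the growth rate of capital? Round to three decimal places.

Labor's share = 1 − 0.21 = 0.79.
gY = gA + 0.79×3.9 + 0.21×g.
0.21×g = 4.8 + 0.69 − 3.081 = 2.409.
g = 2.409 / 0.21 = 11.47143%.

Capital growth was 11.471%.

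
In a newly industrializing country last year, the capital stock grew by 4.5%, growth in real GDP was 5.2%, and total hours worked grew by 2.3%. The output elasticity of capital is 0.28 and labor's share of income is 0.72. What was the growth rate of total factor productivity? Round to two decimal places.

Total factor productivity grew 2.28%.

Labor's share = 1 − 0.28 = 0.72.
The capital stock: 0.28 × 4.5 = 1.26 pp.
Total hours worked: 0.72 × 2.3 = 1.656 pp.
TFP growth = 5.2 − 2.916 = 2.284%.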